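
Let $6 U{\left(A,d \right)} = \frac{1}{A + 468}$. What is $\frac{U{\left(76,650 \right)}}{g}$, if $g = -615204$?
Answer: $- \frac{1}{2008025856} \approx -4.98 \cdot 10^{-10}$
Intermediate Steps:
$U{\left(A,d \right)} = \frac{1}{6 \left(468 + A\right)}$ ($U{\left(A,d \right)} = \frac{1}{6 \left(A + 468\right)} = \frac{1}{6 \left(468 + A\right)}$)
$\frac{U{\left(76,650 \right)}}{g} = \frac{\frac{1}{6} \frac{1}{468 + 76}}{-615204} = \frac{1}{6 \cdot 544} \left(- \frac{1}{615204}\right) = \frac{1}{6} \cdot \frac{1}{544} \left(- \frac{1}{615204}\right) = \frac{1}{3264} \left(- \frac{1}{615204}\right) = - \frac{1}{2008025856}$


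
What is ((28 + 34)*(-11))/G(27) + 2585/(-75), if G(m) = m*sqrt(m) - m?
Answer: -62194/1755 - 341*sqrt(3)/117 ≈ -40.486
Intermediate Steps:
G(m) = m**(3/2) - m
((28 + 34)*(-11))/G(27) + 2585/(-75) = ((28 + 34)*(-11))/(27**(3/2) - 1*27) + 2585/(-75) = (62*(-11))/(81*sqrt(3) - 27) + 2585*(-1/75) = -682/(-27 + 81*sqrt(3)) - 517/15 = -517/15 - 682/(-27 + 81*sqrt(3))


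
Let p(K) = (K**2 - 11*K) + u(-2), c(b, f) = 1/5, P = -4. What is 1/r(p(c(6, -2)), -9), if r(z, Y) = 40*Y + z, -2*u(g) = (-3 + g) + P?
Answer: -50/17883 ≈ -0.0027959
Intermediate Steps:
c(b, f) = 1/5
u(g) = 7/2 - g/2 (u(g) = -((-3 + g) - 4)/2 = -(-7 + g)/2 = 7/2 - g/2)
p(K) = 9/2 + K**2 - 11*K (p(K) = (K**2 - 11*K) + (7/2 - 1/2*(-2)) = (K**2 - 11*K) + (7/2 + 1) = (K**2 - 11*K) + 9/2 = 9/2 + K**2 - 11*K)
r(z, Y) = z + 40*Y
1/r(p(c(6, -2)), -9) = 1/((9/2 + (1/5)**2 - 11*1/5) + 40*(-9)) = 1/((9/2 + 1/25 - 11/5) - 360) = 1/(117/50 - 360) = 1/(-17883/50) = -50/17883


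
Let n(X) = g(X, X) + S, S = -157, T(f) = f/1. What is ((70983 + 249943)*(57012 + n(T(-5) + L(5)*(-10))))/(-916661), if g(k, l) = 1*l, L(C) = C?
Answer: -18228596800/916661 ≈ -19886.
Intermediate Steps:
T(f) = f (T(f) = f*1 = f)
g(k, l) = l
n(X) = -157 + X (n(X) = X - 157 = -157 + X)
((70983 + 249943)*(57012 + n(T(-5) + L(5)*(-10))))/(-916661) = ((70983 + 249943)*(57012 + (-157 + (-5 + 5*(-10)))))/(-916661) = (320926*(57012 + (-157 + (-5 - 50))))*(-1/916661) = (320926*(57012 + (-157 - 55)))*(-1/916661) = (320926*(57012 - 212))*(-1/916661) = (320926*56800)*(-1/916661) = 18228596800*(-1/916661) = -18228596800/916661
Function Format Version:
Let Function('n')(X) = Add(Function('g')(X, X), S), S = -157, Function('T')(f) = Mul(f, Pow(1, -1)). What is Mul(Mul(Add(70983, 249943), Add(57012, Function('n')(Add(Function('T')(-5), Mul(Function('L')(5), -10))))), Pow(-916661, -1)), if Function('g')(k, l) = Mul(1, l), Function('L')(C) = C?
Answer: Rational(-18228596800, 916661) ≈ -19886.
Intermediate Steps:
Function('T')(f) = f (Function('T')(f) = Mul(f, 1) = f)
Function('g')(k, l) = l
Function('n')(X) = Add(-157, X) (Function('n')(X) = Add(X, -157) = Add(-157, X))
Mul(Mul(Add(70983, 249943), Add(57012, Function('n')(Add(Function('T')(-5), Mul(Function('L')(5), -10))))), Pow(-916661, -1)) = Mul(Mul(Add(70983, 249943), Add(57012, Add(-157, Add(-5, Mul(5, -10))))), Pow(-916661, -1)) = Mul(Mul(320926, Add(57012, Add(-157, Add(-5, -50)))), Rational(-1, 916661)) = Mul(Mul(320926, Add(57012, Add(-157, -55))), Rational(-1, 916661)) = Mul(Mul(320926, Add(57012, -212)), Rational(-1, 916661)) = Mul(Mul(320926, 56800), Rational(-1, 916661)) = Mul(18228596800, Rational(-1, 916661)) = Rational(-18228596800, 916661)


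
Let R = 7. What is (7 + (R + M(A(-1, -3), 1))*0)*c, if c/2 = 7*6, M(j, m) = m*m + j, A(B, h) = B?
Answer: 588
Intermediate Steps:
M(j, m) = j + m² (M(j, m) = m² + j = j + m²)
c = 84 (c = 2*(7*6) = 2*42 = 84)
(7 + (R + M(A(-1, -3), 1))*0)*c = (7 + (7 + (-1 + 1²))*0)*84 = (7 + (7 + (-1 + 1))*0)*84 = (7 + (7 + 0)*0)*84 = (7 + 7*0)*84 = (7 + 0)*84 = 7*84 = 588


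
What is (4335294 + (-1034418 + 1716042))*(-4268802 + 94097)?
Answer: -20944152659190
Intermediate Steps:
(4335294 + (-1034418 + 1716042))*(-4268802 + 94097) = (4335294 + 681624)*(-4174705) = 5016918*(-4174705) = -20944152659190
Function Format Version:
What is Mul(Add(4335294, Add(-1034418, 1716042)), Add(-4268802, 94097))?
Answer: -20944152659190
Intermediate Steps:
Mul(Add(4335294, Add(-1034418, 1716042)), Add(-4268802, 94097)) = Mul(Add(4335294, 681624), -4174705) = Mul(5016918, -4174705) = -20944152659190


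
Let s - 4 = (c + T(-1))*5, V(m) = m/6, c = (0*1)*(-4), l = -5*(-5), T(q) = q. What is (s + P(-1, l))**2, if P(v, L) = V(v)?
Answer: 49/36 ≈ 1.3611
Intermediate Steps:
l = 25
c = 0 (c = 0*(-4) = 0)
V(m) = m/6 (V(m) = m*(1/6) = m/6)
P(v, L) = v/6
s = -1 (s = 4 + (0 - 1)*5 = 4 - 1*5 = 4 - 5 = -1)
(s + P(-1, l))**2 = (-1 + (1/6)*(-1))**2 = (-1 - 1/6)**2 = (-7/6)**2 = 49/36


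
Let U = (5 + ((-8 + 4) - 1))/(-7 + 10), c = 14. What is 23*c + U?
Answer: 322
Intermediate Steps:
U = 0 (U = (5 + (-4 - 1))/3 = (5 - 5)*(⅓) = 0*(⅓) = 0)
23*c + U = 23*14 + 0 = 322 + 0 = 322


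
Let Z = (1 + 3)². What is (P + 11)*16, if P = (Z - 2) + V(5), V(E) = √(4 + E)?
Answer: 448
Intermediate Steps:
Z = 16 (Z = 4² = 16)
P = 17 (P = (16 - 2) + √(4 + 5) = 14 + √9 = 14 + 3 = 17)
(P + 11)*16 = (17 + 11)*16 = 28*16 = 448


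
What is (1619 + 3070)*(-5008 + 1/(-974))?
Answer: -22871971377/974 ≈ -2.3483e+7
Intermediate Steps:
(1619 + 3070)*(-5008 + 1/(-974)) = 4689*(-5008 - 1/974) = 4689*(-4877793/974) = -22871971377/974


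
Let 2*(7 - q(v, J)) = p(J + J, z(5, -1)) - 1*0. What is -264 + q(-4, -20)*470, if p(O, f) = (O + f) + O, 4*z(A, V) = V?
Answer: 87539/4 ≈ 21885.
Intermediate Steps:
z(A, V) = V/4
p(O, f) = f + 2*O
q(v, J) = 57/8 - 2*J (q(v, J) = 7 - (((¼)*(-1) + 2*(J + J)) - 1*0)/2 = 7 - ((-¼ + 2*(2*J)) + 0)/2 = 7 - ((-¼ + 4*J) + 0)/2 = 7 - (-¼ + 4*J)/2 = 7 + (⅛ - 2*J) = 57/8 - 2*J)
-264 + q(-4, -20)*470 = -264 + (57/8 - 2*(-20))*470 = -264 + (57/8 + 40)*470 = -264 + (377/8)*470 = -264 + 88595/4 = 87539/4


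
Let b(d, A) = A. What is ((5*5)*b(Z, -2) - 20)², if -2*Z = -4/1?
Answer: 4900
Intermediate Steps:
Z = 2 (Z = -(-2)/1 = -(-2) = -½*(-4) = 2)
((5*5)*b(Z, -2) - 20)² = ((5*5)*(-2) - 20)² = (25*(-2) - 20)² = (-50 - 20)² = (-70)² = 4900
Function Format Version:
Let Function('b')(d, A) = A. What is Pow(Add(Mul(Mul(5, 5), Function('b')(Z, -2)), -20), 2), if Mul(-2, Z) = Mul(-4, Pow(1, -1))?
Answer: 4900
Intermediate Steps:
Z = 2 (Z = Mul(Rational(-1, 2), Mul(-4, Pow(1, -1))) = Mul(Rational(-1, 2), Mul(-4, 1)) = Mul(Rational(-1, 2), -4) = 2)
Pow(Add(Mul(Mul(5, 5), Function('b')(Z, -2)), -20), 2) = Pow(Add(Mul(Mul(5, 5), -2), -20), 2) = Pow(Add(Mul(25, -2), -20), 2) = Pow(Add(-50, -20), 2) = Pow(-70, 2) = 4900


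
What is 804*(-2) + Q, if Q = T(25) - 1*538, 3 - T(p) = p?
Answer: -2168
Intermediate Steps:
T(p) = 3 - p
Q = -560 (Q = (3 - 1*25) - 1*538 = (3 - 25) - 538 = -22 - 538 = -560)
804*(-2) + Q = 804*(-2) - 560 = -1608 - 560 = -2168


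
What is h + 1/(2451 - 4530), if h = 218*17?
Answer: 7704773/2079 ≈ 3706.0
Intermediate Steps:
h = 3706
h + 1/(2451 - 4530) = 3706 + 1/(2451 - 4530) = 3706 + 1/(-2079) = 3706 - 1/2079 = 7704773/2079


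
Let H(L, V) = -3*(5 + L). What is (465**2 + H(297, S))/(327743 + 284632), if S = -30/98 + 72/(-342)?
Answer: 71773/204125 ≈ 0.35161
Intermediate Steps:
S = -481/931 (S = -30*1/98 + 72*(-1/342) = -15/49 - 4/19 = -481/931 ≈ -0.51665)
H(L, V) = -15 - 3*L
(465**2 + H(297, S))/(327743 + 284632) = (465**2 + (-15 - 3*297))/(327743 + 284632) = (216225 + (-15 - 891))/612375 = (216225 - 906)*(1/612375) = 215319*(1/612375) = 71773/204125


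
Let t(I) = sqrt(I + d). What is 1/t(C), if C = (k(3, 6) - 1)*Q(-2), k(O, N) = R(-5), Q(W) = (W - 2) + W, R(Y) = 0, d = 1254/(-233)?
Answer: sqrt(233)/12 ≈ 1.2720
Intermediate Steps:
d = -1254/233 (d = 1254*(-1/233) = -1254/233 ≈ -5.3820)
Q(W) = -2 + 2*W (Q(W) = (-2 + W) + W = -2 + 2*W)
k(O, N) = 0
C = 6 (C = (0 - 1)*(-2 + 2*(-2)) = -(-2 - 4) = -1*(-6) = 6)
t(I) = sqrt(-1254/233 + I) (t(I) = sqrt(I - 1254/233) = sqrt(-1254/233 + I))
1/t(C) = 1/(sqrt(-292182 + 54289*6)/233) = 1/(sqrt(-292182 + 325734)/233) = 1/(sqrt(33552)/233) = 1/((12*sqrt(233))/233) = 1/(12*sqrt(233)/233) = sqrt(233)/12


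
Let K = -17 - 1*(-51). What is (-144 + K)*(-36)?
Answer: 3960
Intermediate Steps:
K = 34 (K = -17 + 51 = 34)
(-144 + K)*(-36) = (-144 + 34)*(-36) = -110*(-36) = 3960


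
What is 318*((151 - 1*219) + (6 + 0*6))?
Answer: -19716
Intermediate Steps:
318*((151 - 1*219) + (6 + 0*6)) = 318*((151 - 219) + (6 + 0)) = 318*(-68 + 6) = 318*(-62) = -19716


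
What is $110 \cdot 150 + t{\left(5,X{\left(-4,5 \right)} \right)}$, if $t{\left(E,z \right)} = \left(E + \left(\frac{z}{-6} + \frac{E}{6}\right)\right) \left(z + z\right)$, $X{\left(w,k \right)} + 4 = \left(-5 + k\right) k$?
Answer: $16448$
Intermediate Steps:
$X{\left(w,k \right)} = -4 + k \left(-5 + k\right)$ ($X{\left(w,k \right)} = -4 + \left(-5 + k\right) k = -4 + k \left(-5 + k\right)$)
$t{\left(E,z \right)} = 2 z \left(- \frac{z}{6} + \frac{7 E}{6}\right)$ ($t{\left(E,z \right)} = \left(E + \left(z \left(- \frac{1}{6}\right) + E \frac{1}{6}\right)\right) 2 z = \left(E + \left(- \frac{z}{6} + \frac{E}{6}\right)\right) 2 z = \left(- \frac{z}{6} + \frac{7 E}{6}\right) 2 z = 2 z \left(- \frac{z}{6} + \frac{7 E}{6}\right)$)
$110 \cdot 150 + t{\left(5,X{\left(-4,5 \right)} \right)} = 110 \cdot 150 + \frac{\left(-4 + 5^{2} - 25\right) \left(- (-4 + 5^{2} - 25) + 7 \cdot 5\right)}{3} = 16500 + \frac{\left(-4 + 25 - 25\right) \left(- (-4 + 25 - 25) + 35\right)}{3} = 16500 + \frac{1}{3} \left(-4\right) \left(\left(-1\right) \left(-4\right) + 35\right) = 16500 + \frac{1}{3} \left(-4\right) \left(4 + 35\right) = 16500 + \frac{1}{3} \left(-4\right) 39 = 16500 - 52 = 16448$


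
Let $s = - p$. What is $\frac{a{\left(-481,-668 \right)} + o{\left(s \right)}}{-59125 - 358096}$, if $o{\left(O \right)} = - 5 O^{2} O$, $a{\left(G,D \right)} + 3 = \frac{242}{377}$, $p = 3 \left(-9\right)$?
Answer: $\frac{37103344}{157292317} \approx 0.23589$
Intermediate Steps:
$p = -27$
$a{\left(G,D \right)} = - \frac{889}{377}$ ($a{\left(G,D \right)} = -3 + \frac{242}{377} = - \frac{889}{377}$)
$s = 27$ ($s = \left(-1\right) \left(-27\right) = 27$)
$o{\left(O \right)} = - 5 O^{3}$
$\frac{a{\left(-481,-668 \right)} + o{\left(s \right)}}{-59125 - 358096} = \frac{- \frac{889}{377} - 5 \cdot 27^{3}}{-59125 - 358096} = \frac{- \frac{889}{377} - 98415}{-417221} = \left(- \frac{889}{377} - 98415\right) \left(- \frac{1}{417221}\right) = \left(- \frac{37103344}{377}\right) \left(- \frac{1}{417221}\right) = \frac{37103344}{157292317}$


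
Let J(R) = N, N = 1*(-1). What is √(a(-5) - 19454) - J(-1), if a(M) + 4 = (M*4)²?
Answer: 1 + I*√19058 ≈ 1.0 + 138.05*I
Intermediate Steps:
a(M) = -4 + 16*M² (a(M) = -4 + (M*4)² = -4 + (4*M)² = -4 + 16*M²)
N = -1
J(R) = -1
√(a(-5) - 19454) - J(-1) = √((-4 + 16*(-5)²) - 19454) - 1*(-1) = √((-4 + 16*25) - 19454) + 1 = √((-4 + 400) - 19454) + 1 = √(396 - 19454) + 1 = √(-19058) + 1 = I*√19058 + 1 = 1 + I*√19058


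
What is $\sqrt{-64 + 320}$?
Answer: $16$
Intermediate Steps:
$\sqrt{-64 + 320} = \sqrt{256} = 16$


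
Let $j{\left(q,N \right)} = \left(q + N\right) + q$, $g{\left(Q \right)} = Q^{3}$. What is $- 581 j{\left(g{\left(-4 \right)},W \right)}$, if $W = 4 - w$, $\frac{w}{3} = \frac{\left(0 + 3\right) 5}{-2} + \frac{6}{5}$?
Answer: $\frac{610631}{10} \approx 61063.0$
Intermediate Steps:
$w = - \frac{189}{10}$ ($w = 3 \left(\frac{\left(0 + 3\right) 5}{-2} + \frac{6}{5}\right) = 3 \left(3 \cdot 5 \left(- \frac{1}{2}\right) + 6 \cdot \frac{1}{5}\right) = 3 \left(15 \left(- \frac{1}{2}\right) + \frac{6}{5}\right) = 3 \left(- \frac{15}{2} + \frac{6}{5}\right) = 3 \left(- \frac{63}{10}\right) = - \frac{189}{10} \approx -18.9$)
$W = \frac{229}{10}$ ($W = 4 - - \frac{189}{10} = 4 + \frac{189}{10} = \frac{229}{10} \approx 22.9$)
$j{\left(q,N \right)} = N + 2 q$ ($j{\left(q,N \right)} = \left(N + q\right) + q = N + 2 q$)
$- 581 j{\left(g{\left(-4 \right)},W \right)} = - 581 \left(\frac{229}{10} + 2 \left(-4\right)^{3}\right) = - 581 \left(\frac{229}{10} + 2 \left(-64\right)\right) = - 581 \left(\frac{229}{10} - 128\right) = \left(-581\right) \left(- \frac{1051}{10}\right) = \frac{610631}{10}$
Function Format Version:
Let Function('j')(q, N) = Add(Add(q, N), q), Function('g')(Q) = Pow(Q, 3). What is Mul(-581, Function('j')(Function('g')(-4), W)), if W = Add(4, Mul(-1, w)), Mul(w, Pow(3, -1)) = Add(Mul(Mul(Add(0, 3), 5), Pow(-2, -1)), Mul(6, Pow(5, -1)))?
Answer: Rational(610631, 10) ≈ 61063.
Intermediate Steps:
w = Rational(-189, 10) (w = Mul(3, Add(Mul(Mul(Add(0, 3), 5), Pow(-2, -1)), Mul(6, Pow(5, -1)))) = Mul(3, Add(Mul(Mul(3, 5), Rational(-1, 2)), Mul(6, Rational(1, 5)))) = Mul(3, Add(Mul(15, Rational(-1, 2)), Rational(6, 5))) = Mul(3, Add(Rational(-15, 2), Rational(6, 5))) = Mul(3, Rational(-63, 10)) = Rational(-189, 10) ≈ -18.900)
W = Rational(229, 10) (W = Add(4, Mul(-1, Rational(-189, 10))) = Add(4, Rational(189, 10)) = Rational(229, 10) ≈ 22.900)
Function('j')(q, N) = Add(N, Mul(2, q)) (Function('j')(q, N) = Add(Add(N, q), q) = Add(N, Mul(2, q)))
Mul(-581, Function('j')(Function('g')(-4), W)) = Mul(-581, Add(Rational(229, 10), Mul(2, Pow(-4, 3)))) = Mul(-581, Add(Rational(229, 10), Mul(2, -64))) = Mul(-581, Add(Rational(229, 10), -128)) = Mul(-581, Rational(-1051, 10)) = Rational(610631, 10)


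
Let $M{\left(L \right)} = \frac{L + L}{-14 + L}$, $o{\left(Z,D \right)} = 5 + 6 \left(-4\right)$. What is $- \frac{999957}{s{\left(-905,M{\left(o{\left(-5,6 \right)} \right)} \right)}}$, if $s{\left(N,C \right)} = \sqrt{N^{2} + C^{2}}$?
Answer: $- \frac{32998581 \sqrt{891919669}}{891919669} \approx -1104.9$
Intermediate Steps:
$o{\left(Z,D \right)} = -19$ ($o{\left(Z,D \right)} = 5 - 24 = -19$)
$M{\left(L \right)} = \frac{2 L}{-14 + L}$
$s{\left(N,C \right)} = \sqrt{C^{2} + N^{2}}$
$- \frac{999957}{s{\left(-905,M{\left(o{\left(-5,6 \right)} \right)} \right)}} = - \frac{999957}{\sqrt{\left(2 \left(-19\right) \frac{1}{-14 - 19}\right)^{2} + \left(-905\right)^{2}}} = - \frac{999957}{\sqrt{\left(2 \left(-19\right) \frac{1}{-33}\right)^{2} + 819025}} = - \frac{999957}{\sqrt{\left(2 \left(-19\right) \left(- \frac{1}{33}\right)\right)^{2} + 819025}} = - \frac{999957}{\sqrt{\left(\frac{38}{33}\right)^{2} + 819025}} = - \frac{999957}{\sqrt{\frac{1444}{1089} + 819025}} = - \frac{999957}{\sqrt{\frac{891919669}{1089}}} = - \frac{999957}{\frac{1}{33} \sqrt{891919669}} = - 999957 \frac{33 \sqrt{891919669}}{891919669} = - \frac{32998581 \sqrt{891919669}}{891919669}$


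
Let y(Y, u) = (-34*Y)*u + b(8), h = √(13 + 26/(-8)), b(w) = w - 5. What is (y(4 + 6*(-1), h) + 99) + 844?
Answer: 946 + 34*√39 ≈ 1158.3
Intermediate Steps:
b(w) = -5 + w
h = √39/2 (h = √(13 + 26*(-⅛)) = √(13 - 13/4) = √(39/4) = √39/2 ≈ 3.1225)
y(Y, u) = 3 - 34*Y*u (y(Y, u) = (-34*Y)*u + (-5 + 8) = -34*Y*u + 3 = 3 - 34*Y*u)
(y(4 + 6*(-1), h) + 99) + 844 = ((3 - 34*(4 + 6*(-1))*√39/2) + 99) + 844 = ((3 - 34*(4 - 6)*√39/2) + 99) + 844 = ((3 - 34*(-2)*√39/2) + 99) + 844 = ((3 + 34*√39) + 99) + 844 = (102 + 34*√39) + 844 = 946 + 34*√39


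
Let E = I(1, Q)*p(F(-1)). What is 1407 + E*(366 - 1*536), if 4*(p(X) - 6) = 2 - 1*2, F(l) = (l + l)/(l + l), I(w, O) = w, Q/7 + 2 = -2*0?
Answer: 387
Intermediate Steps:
Q = -14 (Q = -14 + 7*(-2*0) = -14 + 7*0 = -14 + 0 = -14)
F(l) = 1 (F(l) = (2*l)/((2*l)) = (2*l)*(1/(2*l)) = 1)
p(X) = 6 (p(X) = 6 + (2 - 1*2)/4 = 6 + (2 - 2)/4 = 6 + (¼)*0 = 6 + 0 = 6)
E = 6 (E = 1*6 = 6)
1407 + E*(366 - 1*536) = 1407 + 6*(366 - 1*536) = 1407 + 6*(366 - 536) = 1407 + 6*(-170) = 1407 - 1020 = 387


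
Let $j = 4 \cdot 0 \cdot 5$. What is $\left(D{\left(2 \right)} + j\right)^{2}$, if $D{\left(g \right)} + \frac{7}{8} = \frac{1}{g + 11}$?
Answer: $\frac{6889}{10816} \approx 0.63693$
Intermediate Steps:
$D{\left(g \right)} = - \frac{7}{8} + \frac{1}{11 + g}$ ($D{\left(g \right)} = - \frac{7}{8} + \frac{1}{g + 11} = - \frac{7}{8} + \frac{1}{11 + g}$)
$j = 0$ ($j = 0 \cdot 5 = 0$)
$\left(D{\left(2 \right)} + j\right)^{2} = \left(\frac{-69 - 14}{8 \left(11 + 2\right)} + 0\right)^{2} = \left(\frac{-69 - 14}{8 \cdot 13} + 0\right)^{2} = \left(\frac{1}{8} \cdot \frac{1}{13} \left(-83\right) + 0\right)^{2} = \left(- \frac{83}{104} + 0\right)^{2} = \left(- \frac{83}{104}\right)^{2} = \frac{6889}{10816}$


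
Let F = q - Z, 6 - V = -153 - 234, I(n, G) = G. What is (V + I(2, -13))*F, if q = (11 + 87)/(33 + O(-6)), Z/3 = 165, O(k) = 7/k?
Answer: -35703660/191 ≈ -1.8693e+5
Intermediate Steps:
V = 393 (V = 6 - (-153 - 234) = 6 - 1*(-387) = 6 + 387 = 393)
Z = 495 (Z = 3*165 = 495)
q = 588/191 (q = (11 + 87)/(33 + 7/(-6)) = 98/(33 + 7*(-⅙)) = 98/(33 - 7/6) = 98/(191/6) = 98*(6/191) = 588/191 ≈ 3.0785)
F = -93957/191 (F = 588/191 - 1*495 = 588/191 - 495 = -93957/191 ≈ -491.92)
(V + I(2, -13))*F = (393 - 13)*(-93957/191) = 380*(-93957/191) = -35703660/191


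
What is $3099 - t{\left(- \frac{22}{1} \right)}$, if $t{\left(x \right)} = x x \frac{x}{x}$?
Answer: $2615$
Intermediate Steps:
$t{\left(x \right)} = x^{2}$ ($t{\left(x \right)} = x^{2} \cdot 1 = x^{2}$)
$3099 - t{\left(- \frac{22}{1} \right)} = 3099 - \left(- \frac{22}{1}\right)^{2} = 3099 - \left(\left(-22\right) 1\right)^{2} = 3099 - \left(-22\right)^{2} = 3099 - 484 = 2615$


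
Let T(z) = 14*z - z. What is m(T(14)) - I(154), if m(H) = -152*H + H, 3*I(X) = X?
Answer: -82600/3 ≈ -27533.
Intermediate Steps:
I(X) = X/3
T(z) = 13*z
m(H) = -151*H
m(T(14)) - I(154) = -1963*14 - 154/3 = -151*182 - 1*154/3 = -27482 - 154/3 = -82600/3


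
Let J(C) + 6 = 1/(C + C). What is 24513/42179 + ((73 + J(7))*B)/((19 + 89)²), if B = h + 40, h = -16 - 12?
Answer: 124392995/191323944 ≈ 0.65017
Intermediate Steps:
h = -28
J(C) = -6 + 1/(2*C) (J(C) = -6 + 1/(C + C) = -6 + 1/(2*C))
B = 12 (B = -28 + 40 = 12)
24513/42179 + ((73 + J(7))*B)/((19 + 89)²) = 24513/42179 + ((73 + (-6 + (½)/7))*12)/((19 + 89)²) = 24513*(1/42179) + ((73 + (-6 + (½)*(⅐)))*12)/(108²) = 24513/42179 + ((73 + (-6 + 1/14))*12)/11664 = 24513/42179 + ((73 - 83/14)*12)*(1/11664) = 24513/42179 + ((939/14)*12)*(1/11664) = 24513/42179 + (5634/7)*(1/11664) = 24513/42179 + 313/4536 = 124392995/191323944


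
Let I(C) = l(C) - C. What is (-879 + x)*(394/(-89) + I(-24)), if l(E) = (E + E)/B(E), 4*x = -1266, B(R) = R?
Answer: -2295360/89 ≈ -25791.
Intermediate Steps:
x = -633/2 (x = (1/4)*(-1266) = -633/2 ≈ -316.50)
l(E) = 2 (l(E) = (E + E)/E = (2*E)/E = 2)
I(C) = 2 - C
(-879 + x)*(394/(-89) + I(-24)) = (-879 - 633/2)*(394/(-89) + (2 - 1*(-24))) = -2391*(394*(-1/89) + (2 + 24))/2 = -2391*(-394/89 + 26)/2 = -2391/2*1920/89 = -2295360/89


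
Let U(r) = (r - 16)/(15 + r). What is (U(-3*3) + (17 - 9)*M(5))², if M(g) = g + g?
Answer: 207025/36 ≈ 5750.7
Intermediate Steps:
U(r) = (-16 + r)/(15 + r)
M(g) = 2*g
(U(-3*3) + (17 - 9)*M(5))² = ((-16 - 3*3)/(15 - 3*3) + (17 - 9)*(2*5))² = ((-16 - 9)/(15 - 9) + 8*10)² = (-25/6 + 80)² = (455/6)² = 207025/36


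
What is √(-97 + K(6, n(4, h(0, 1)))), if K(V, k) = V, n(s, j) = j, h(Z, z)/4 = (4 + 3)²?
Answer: I*√91 ≈ 9.5394*I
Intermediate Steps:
h(Z, z) = 196 (h(Z, z) = 4*(4 + 3)² = 4*7² = 4*49 = 196)
√(-97 + K(6, n(4, h(0, 1)))) = √(-97 + 6) = √(-91) = I*√91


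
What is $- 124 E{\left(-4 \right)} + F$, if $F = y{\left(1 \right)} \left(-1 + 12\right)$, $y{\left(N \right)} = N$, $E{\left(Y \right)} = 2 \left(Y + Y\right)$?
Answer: $1995$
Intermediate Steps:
$E{\left(Y \right)} = 4 Y$ ($E{\left(Y \right)} = 2 \cdot 2 Y = 4 Y$)
$F = 11$ ($F = 1 \left(-1 + 12\right) = 1 \cdot 11 = 11$)
$- 124 E{\left(-4 \right)} + F = - 124 \cdot 4 \left(-4\right) + 11 = \left(-124\right) \left(-16\right) + 11 = 1984 + 11 = 1995$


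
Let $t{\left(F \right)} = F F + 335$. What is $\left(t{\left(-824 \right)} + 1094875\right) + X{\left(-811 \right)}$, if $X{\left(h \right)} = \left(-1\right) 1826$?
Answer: $1772360$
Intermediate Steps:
$X{\left(h \right)} = -1826$
$t{\left(F \right)} = 335 + F^{2}$ ($t{\left(F \right)} = F^{2} + 335 = 335 + F^{2}$)
$\left(t{\left(-824 \right)} + 1094875\right) + X{\left(-811 \right)} = \left(\left(335 + \left(-824\right)^{2}\right) + 1094875\right) - 1826 = \left(\left(335 + 678976\right) + 1094875\right) - 1826 = \left(679311 + 1094875\right) - 1826 = 1774186 - 1826 = 1772360$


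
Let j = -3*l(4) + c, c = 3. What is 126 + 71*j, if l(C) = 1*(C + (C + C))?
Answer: -2217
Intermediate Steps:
l(C) = 3*C (l(C) = 1*(C + 2*C) = 1*(3*C) = 3*C)
j = -33 (j = -9*4 + 3 = -3*12 + 3 = -36 + 3 = -33)
126 + 71*j = 126 + 71*(-33) = 126 - 2343 = -2217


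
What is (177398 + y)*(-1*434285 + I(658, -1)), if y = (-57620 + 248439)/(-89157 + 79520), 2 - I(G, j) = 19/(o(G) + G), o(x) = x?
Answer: -139563802564114147/1811756 ≈ -7.7032e+10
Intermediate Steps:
I(G, j) = 2 - 19/(2*G) (I(G, j) = 2 - 19/(G + G) = 2 - 19/(2*G))
y = -190819/9637 (y = 190819/(-9637) = 190819*(-1/9637) = -190819/9637 ≈ -19.801)
(177398 + y)*(-1*434285 + I(658, -1)) = (177398 - 190819/9637)*(-1*434285 + (2 - 19/2/658)) = 1709393707*(-434285 + (2 - 19/2*1/658))/9637 = 1709393707*(-434285 + (2 - 19/1316))/9637 = 1709393707*(-434285 + 2613/1316)/9637 = (1709393707/9637)*(-571516447/1316) = -139563802564114147/1811756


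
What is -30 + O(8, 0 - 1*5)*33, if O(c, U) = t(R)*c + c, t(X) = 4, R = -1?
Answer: 1290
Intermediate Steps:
O(c, U) = 5*c (O(c, U) = 4*c + c = 5*c)
-30 + O(8, 0 - 1*5)*33 = -30 + (5*8)*33 = -30 + 40*33 = -30 + 1320 = 1290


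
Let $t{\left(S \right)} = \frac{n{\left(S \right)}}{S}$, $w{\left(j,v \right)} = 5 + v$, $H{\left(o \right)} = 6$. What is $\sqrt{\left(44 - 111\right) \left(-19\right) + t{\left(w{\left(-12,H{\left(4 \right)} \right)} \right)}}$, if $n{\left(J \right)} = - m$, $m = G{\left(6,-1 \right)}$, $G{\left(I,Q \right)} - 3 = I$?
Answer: $\frac{\sqrt{153934}}{11} \approx 35.668$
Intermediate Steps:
$G{\left(I,Q \right)} = 3 + I$
$m = 9$ ($m = 3 + 6 = 9$)
$n{\left(J \right)} = -9$ ($n{\left(J \right)} = \left(-1\right) 9 = -9$)
$t{\left(S \right)} = - \frac{9}{S}$
$\sqrt{\left(44 - 111\right) \left(-19\right) + t{\left(w{\left(-12,H{\left(4 \right)} \right)} \right)}} = \sqrt{\left(44 - 111\right) \left(-19\right) - \frac{9}{5 + 6}} = \sqrt{\left(-67\right) \left(-19\right) - \frac{9}{11}} = \sqrt{1273 - \frac{9}{11}} = \sqrt{\frac{13994}{11}} = \frac{\sqrt{153934}}{11}$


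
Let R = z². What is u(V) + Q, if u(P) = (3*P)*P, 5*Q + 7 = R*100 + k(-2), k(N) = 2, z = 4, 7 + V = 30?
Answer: 1906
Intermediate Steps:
V = 23 (V = -7 + 30 = 23)
R = 16 (R = 4² = 16)
Q = 319 (Q = -7/5 + (16*100 + 2)/5 = -7/5 + (1600 + 2)/5 = -7/5 + (⅕)*1602 = -7/5 + 1602/5 = 319)
u(P) = 3*P²
u(V) + Q = 3*23² + 319 = 3*529 + 319 = 1587 + 319 = 1906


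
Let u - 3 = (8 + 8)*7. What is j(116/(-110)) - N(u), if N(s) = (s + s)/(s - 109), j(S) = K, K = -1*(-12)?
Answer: -79/3 ≈ -26.333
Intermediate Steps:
K = 12
j(S) = 12
u = 115 (u = 3 + (8 + 8)*7 = 3 + 16*7 = 3 + 112 = 115)
N(s) = 2*s/(-109 + s) (N(s) = (2*s)/(-109 + s) = 2*s/(-109 + s))
j(116/(-110)) - N(u) = 12 - 2*115/(-109 + 115) = 12 - 2*115/6 = 12 - 1*115/3 = 12 - 115/3 = -79/3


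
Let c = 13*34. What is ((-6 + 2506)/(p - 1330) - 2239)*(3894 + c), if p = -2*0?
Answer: -1292288432/133 ≈ -9.7164e+6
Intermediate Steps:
p = 0
c = 442
((-6 + 2506)/(p - 1330) - 2239)*(3894 + c) = ((-6 + 2506)/(0 - 1330) - 2239)*(3894 + 442) = (2500/(-1330) - 2239)*4336 = (2500*(-1/1330) - 2239)*4336 = (-250/133 - 2239)*4336 = -298037/133*4336 = -1292288432/133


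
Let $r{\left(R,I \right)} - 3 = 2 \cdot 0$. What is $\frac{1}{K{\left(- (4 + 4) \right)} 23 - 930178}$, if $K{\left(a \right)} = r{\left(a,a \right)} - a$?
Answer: $- \frac{1}{929925} \approx -1.0754 \cdot 10^{-6}$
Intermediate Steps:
$r{\left(R,I \right)} = 3$ ($r{\left(R,I \right)} = 3 + 2 \cdot 0 = 3 + 0 = 3$)
$K{\left(a \right)} = 3 - a$
$\frac{1}{K{\left(- (4 + 4) \right)} 23 - 930178} = \frac{1}{\left(3 - - (4 + 4)\right) 23 - 930178} = \frac{1}{\left(3 - \left(-1\right) 8\right) 23 - 930178} = \frac{1}{\left(3 - -8\right) 23 - 930178} = \frac{1}{\left(3 + 8\right) 23 - 930178} = \frac{1}{11 \cdot 23 - 930178} = \frac{1}{253 - 930178} = \frac{1}{-929925} = - \frac{1}{929925}$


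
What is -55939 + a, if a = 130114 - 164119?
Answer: -89944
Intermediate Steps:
a = -34005
-55939 + a = -55939 - 34005 = -89944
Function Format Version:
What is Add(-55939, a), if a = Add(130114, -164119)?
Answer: -89944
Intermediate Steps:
a = -34005
Add(-55939, a) = Add(-55939, -34005) = -89944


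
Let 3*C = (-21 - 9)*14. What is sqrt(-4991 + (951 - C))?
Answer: 10*I*sqrt(39) ≈ 62.45*I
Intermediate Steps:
C = -140 (C = ((-21 - 9)*14)/3 = (-30*14)/3 = (1/3)*(-420) = -140)
sqrt(-4991 + (951 - C)) = sqrt(-4991 + (951 - 1*(-140))) = sqrt(-4991 + (951 + 140)) = sqrt(-4991 + 1091) = sqrt(-3900) = 10*I*sqrt(39)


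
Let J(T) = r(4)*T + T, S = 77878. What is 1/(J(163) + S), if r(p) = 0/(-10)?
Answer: 1/78041 ≈ 1.2814e-5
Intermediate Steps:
r(p) = 0 (r(p) = 0*(-⅒) = 0)
J(T) = T (J(T) = 0*T + T = 0 + T = T)
1/(J(163) + S) = 1/(163 + 77878) = 1/78041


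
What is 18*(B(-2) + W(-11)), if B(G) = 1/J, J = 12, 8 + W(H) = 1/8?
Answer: -561/4 ≈ -140.25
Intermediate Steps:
W(H) = -63/8 (W(H) = -8 + 1/8 = -8 + ⅛ = -63/8)
B(G) = 1/12
18*(B(-2) + W(-11)) = 18*(1/12 - 63/8) = 18*(-187/24) = -561/4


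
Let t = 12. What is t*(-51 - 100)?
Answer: -1812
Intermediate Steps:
t*(-51 - 100) = 12*(-51 - 100) = 12*(-151) = -1812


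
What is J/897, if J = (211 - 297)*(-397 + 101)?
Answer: 25456/897 ≈ 28.379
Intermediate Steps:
J = 25456 (J = -86*(-296) = 25456)
J/897 = 25456/897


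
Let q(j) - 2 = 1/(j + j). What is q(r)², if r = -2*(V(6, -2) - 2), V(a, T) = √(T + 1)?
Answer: (42 + I)²/400 ≈ 4.4075 + 0.21*I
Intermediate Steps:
V(a, T) = √(1 + T)
r = 4 - 2*I (r = -2*(√(1 - 2) - 2) = -2*(√(-1) - 2) = -2*(I - 2) = -2*(-2 + I) = 4 - 2*I ≈ 4.0 - 2.0*I)
q(j) = 2 + 1/(2*j) (q(j) = 2 + 1/(j + j) = 2 + 1/(2*j))
q(r)² = (2 + 1/(2*(4 - 2*I)))² = (2 + ((4 + 2*I)/20)/2)² = (2 + (4 + 2*I)/40)²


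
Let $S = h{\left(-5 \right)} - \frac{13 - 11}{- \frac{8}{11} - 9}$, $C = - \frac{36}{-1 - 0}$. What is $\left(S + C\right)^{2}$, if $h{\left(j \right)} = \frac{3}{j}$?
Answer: $\frac{362864401}{286225} \approx 1267.8$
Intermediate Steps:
$C = 36$ ($C = - \frac{36}{-1 + 0} = - \frac{36}{-1} = \left(-36\right) \left(-1\right) = 36$)
$S = - \frac{211}{535}$ ($S = \frac{3}{-5} - \frac{13 - 11}{- \frac{8}{11} - 9} = 3 \left(- \frac{1}{5}\right) - \frac{2}{\left(-8\right) \frac{1}{11} - 9} = - \frac{3}{5} - \frac{2}{- \frac{8}{11} - 9} = - \frac{3}{5} - \frac{2}{- \frac{107}{11}} = - \frac{3}{5} - 2 \left(- \frac{11}{107}\right) = - \frac{3}{5} - - \frac{22}{107} = - \frac{3}{5} + \frac{22}{107} = - \frac{211}{535} \approx -0.39439$)
$\left(S + C\right)^{2} = \left(- \frac{211}{535} + 36\right)^{2} = \left(\frac{19049}{535}\right)^{2} = \frac{362864401}{286225}$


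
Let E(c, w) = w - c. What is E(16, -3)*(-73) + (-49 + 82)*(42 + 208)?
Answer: 9637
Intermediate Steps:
E(16, -3)*(-73) + (-49 + 82)*(42 + 208) = (-3 - 1*16)*(-73) + (-49 + 82)*(42 + 208) = (-3 - 16)*(-73) + 33*250 = -19*(-73) + 8250 = 1387 + 8250 = 9637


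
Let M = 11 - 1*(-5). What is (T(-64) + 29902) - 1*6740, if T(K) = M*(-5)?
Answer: 23082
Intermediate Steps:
M = 16 (M = 11 + 5 = 16)
T(K) = -80 (T(K) = 16*(-5) = -80)
(T(-64) + 29902) - 1*6740 = (-80 + 29902) - 1*6740 = 29822 - 6740 = 23082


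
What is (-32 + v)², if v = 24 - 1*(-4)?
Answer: 16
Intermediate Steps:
v = 28 (v = 24 + 4 = 28)
(-32 + v)² = (-32 + 28)² = (-4)² = 16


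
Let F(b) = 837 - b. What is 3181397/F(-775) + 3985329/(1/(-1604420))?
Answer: -10307356182156763/1612 ≈ -6.3941e+12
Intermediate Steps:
3181397/F(-775) + 3985329/(1/(-1604420)) = 3181397/(837 - 1*(-775)) + 3985329/(1/(-1604420)) = 3181397/(837 + 775) + 3985329/(-1/1604420) = 3181397/1612 + 3985329*(-1604420) = 3181397*(1/1612) - 6394141554180 = 3181397/1612 - 6394141554180 = -10307356182156763/1612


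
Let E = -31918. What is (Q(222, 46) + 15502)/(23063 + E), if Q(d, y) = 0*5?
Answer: -674/385 ≈ -1.7506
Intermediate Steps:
Q(d, y) = 0
(Q(222, 46) + 15502)/(23063 + E) = (0 + 15502)/(23063 - 31918) = 15502/(-8855) = 15502*(-1/8855) = -674/385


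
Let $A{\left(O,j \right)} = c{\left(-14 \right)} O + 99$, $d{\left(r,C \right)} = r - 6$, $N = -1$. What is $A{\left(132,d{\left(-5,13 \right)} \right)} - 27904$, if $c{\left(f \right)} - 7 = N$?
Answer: $-27013$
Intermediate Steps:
$c{\left(f \right)} = 6$ ($c{\left(f \right)} = 7 - 1 = 6$)
$d{\left(r,C \right)} = -6 + r$ ($d{\left(r,C \right)} = r - 6 = -6 + r$)
$A{\left(O,j \right)} = 99 + 6 O$ ($A{\left(O,j \right)} = 6 O + 99 = 99 + 6 O$)
$A{\left(132,d{\left(-5,13 \right)} \right)} - 27904 = \left(99 + 6 \cdot 132\right) - 27904 = \left(99 + 792\right) - 27904 = 891 - 27904 = -27013$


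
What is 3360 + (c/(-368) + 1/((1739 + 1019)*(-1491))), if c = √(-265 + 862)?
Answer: 13816918079/4112178 - √597/368 ≈ 3359.9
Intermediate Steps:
c = √597 ≈ 24.434
3360 + (c/(-368) + 1/((1739 + 1019)*(-1491))) = 3360 + (√597/(-368) + 1/((1739 + 1019)*(-1491))) = 3360 + (√597*(-1/368) - 1/1491/2758) = 3360 + (-√597/368 + (1/2758)*(-1/1491)) = 3360 + (-√597/368 - 1/4112178) = 3360 + (-1/4112178 - √597/368) = 13816918079/4112178 - √597/368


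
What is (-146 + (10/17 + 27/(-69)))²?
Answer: 3250026081/152881 ≈ 21259.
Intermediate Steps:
(-146 + (10/17 + 27/(-69)))² = (-146 + (10*(1/17) + 27*(-1/69)))² = (-146 + (10/17 - 9/23))² = (-146 + 77/391)² = (-57009/391)² = 3250026081/152881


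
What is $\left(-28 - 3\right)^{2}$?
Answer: $961$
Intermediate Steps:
$\left(-28 - 3\right)^{2} = \left(-31\right)^{2} = 961$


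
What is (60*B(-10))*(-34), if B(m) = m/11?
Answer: 20400/11 ≈ 1854.5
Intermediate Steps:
B(m) = m/11 (B(m) = m*(1/11) = m/11)
(60*B(-10))*(-34) = (60*((1/11)*(-10)))*(-34) = (60*(-10/11))*(-34) = -600/11*(-34) = 20400/11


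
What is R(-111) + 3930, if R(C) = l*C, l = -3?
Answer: 4263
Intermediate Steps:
R(C) = -3*C
R(-111) + 3930 = -3*(-111) + 3930 = 333 + 3930 = 4263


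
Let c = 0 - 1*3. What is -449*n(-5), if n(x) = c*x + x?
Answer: -4490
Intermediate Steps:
c = -3 (c = 0 - 3 = -3)
n(x) = -2*x (n(x) = -3*x + x = -2*x)
-449*n(-5) = -(-898)*(-5) = -449*10 = -4490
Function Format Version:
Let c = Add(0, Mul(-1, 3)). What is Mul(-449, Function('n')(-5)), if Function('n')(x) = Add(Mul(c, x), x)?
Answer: -4490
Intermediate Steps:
c = -3 (c = Add(0, -3) = -3)
Function('n')(x) = Mul(-2, x) (Function('n')(x) = Add(Mul(-3, x), x) = Mul(-2, x))
Mul(-449, Function('n')(-5)) = Mul(-449, Mul(-2, -5)) = Mul(-449, 10) = -4490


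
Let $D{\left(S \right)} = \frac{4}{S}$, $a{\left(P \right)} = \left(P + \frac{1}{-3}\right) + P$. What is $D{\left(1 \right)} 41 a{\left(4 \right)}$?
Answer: $\frac{3772}{3} \approx 1257.3$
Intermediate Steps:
$a{\left(P \right)} = - \frac{1}{3} + 2 P$ ($a{\left(P \right)} = \left(P - \frac{1}{3}\right) + P = \left(- \frac{1}{3} + P\right) + P = - \frac{1}{3} + 2 P$)
$D{\left(1 \right)} 41 a{\left(4 \right)} = \frac{4}{1} \cdot 41 \left(- \frac{1}{3} + 2 \cdot 4\right) = 4 \cdot 1 \cdot 41 \left(- \frac{1}{3} + 8\right) = 4 \cdot 41 \cdot \frac{23}{3} = 164 \cdot \frac{23}{3} = \frac{3772}{3}$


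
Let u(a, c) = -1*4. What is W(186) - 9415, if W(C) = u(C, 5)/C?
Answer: -875597/93 ≈ -9415.0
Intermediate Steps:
u(a, c) = -4
W(C) = -4/C
W(186) - 9415 = -4/186 - 9415 = -4*1/186 - 9415 = -2/93 - 9415 = -875597/93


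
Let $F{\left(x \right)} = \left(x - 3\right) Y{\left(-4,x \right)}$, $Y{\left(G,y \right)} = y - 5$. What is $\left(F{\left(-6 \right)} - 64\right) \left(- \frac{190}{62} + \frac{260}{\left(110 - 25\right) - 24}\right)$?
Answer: $\frac{79275}{1891} \approx 41.922$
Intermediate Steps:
$Y{\left(G,y \right)} = -5 + y$
$F{\left(x \right)} = \left(-5 + x\right) \left(-3 + x\right)$ ($F{\left(x \right)} = \left(x - 3\right) \left(-5 + x\right) = \left(-3 + x\right) \left(-5 + x\right) = \left(-5 + x\right) \left(-3 + x\right)$)
$\left(F{\left(-6 \right)} - 64\right) \left(- \frac{190}{62} + \frac{260}{\left(110 - 25\right) - 24}\right) = \left(\left(-5 - 6\right) \left(-3 - 6\right) - 64\right) \left(- \frac{190}{62} + \frac{260}{\left(110 - 25\right) - 24}\right) = \left(\left(-11\right) \left(-9\right) - 64\right) \left(\left(-190\right) \frac{1}{62} + \frac{260}{85 - 24}\right) = \left(99 - 64\right) \left(- \frac{95}{31} + \frac{260}{61}\right) = 35 \left(- \frac{95}{31} + 260 \cdot \frac{1}{61}\right) = 35 \left(- \frac{95}{31} + \frac{260}{61}\right) = 35 \cdot \frac{2265}{1891} = \frac{79275}{1891}$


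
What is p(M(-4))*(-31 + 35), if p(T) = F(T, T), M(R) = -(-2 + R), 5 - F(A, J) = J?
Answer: -4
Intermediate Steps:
F(A, J) = 5 - J
M(R) = 2 - R
p(T) = 5 - T
p(M(-4))*(-31 + 35) = (5 - (2 - 1*(-4)))*(-31 + 35) = (5 - (2 + 4))*4 = (5 - 1*6)*4 = (5 - 6)*4 = -1*4 = -4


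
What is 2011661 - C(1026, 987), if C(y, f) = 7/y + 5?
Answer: 2063959049/1026 ≈ 2.0117e+6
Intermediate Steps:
C(y, f) = 5 + 7/y (C(y, f) = 7/y + 5 = 5 + 7/y)
2011661 - C(1026, 987) = 2011661 - (5 + 7/1026) = 2011661 - 1*5137/1026 = 2011661 - 5137/1026 = 2063959049/1026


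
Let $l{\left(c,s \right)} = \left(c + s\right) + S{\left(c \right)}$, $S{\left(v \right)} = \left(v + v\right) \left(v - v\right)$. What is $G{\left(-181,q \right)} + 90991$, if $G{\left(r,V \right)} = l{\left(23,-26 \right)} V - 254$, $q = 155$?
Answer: $90272$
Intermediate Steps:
$S{\left(v \right)} = 0$ ($S{\left(v \right)} = 2 v 0 = 0$)
$l{\left(c,s \right)} = c + s$ ($l{\left(c,s \right)} = \left(c + s\right) + 0 = c + s$)
$G{\left(r,V \right)} = -254 - 3 V$ ($G{\left(r,V \right)} = \left(23 - 26\right) V - 254 = - 3 V - 254 = -254 - 3 V$)
$G{\left(-181,q \right)} + 90991 = \left(-254 - 465\right) + 90991 = -719 + 90991 = 90272$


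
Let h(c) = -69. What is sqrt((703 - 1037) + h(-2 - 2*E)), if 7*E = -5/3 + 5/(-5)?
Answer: I*sqrt(403) ≈ 20.075*I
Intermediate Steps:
E = -8/21 (E = (-5/3 + 5/(-5))/7 = (-5*1/3 + 5*(-1/5))/7 = (-5/3 - 1)/7 = (1/7)*(-8/3) = -8/21 ≈ -0.38095)
sqrt((703 - 1037) + h(-2 - 2*E)) = sqrt((703 - 1037) - 69) = sqrt(-334 - 69) = sqrt(-403) = I*sqrt(403)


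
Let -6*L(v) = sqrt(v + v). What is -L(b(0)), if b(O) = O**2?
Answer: 0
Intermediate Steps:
L(v) = -sqrt(2)*sqrt(v)/6 (L(v) = -sqrt(v + v)/6 = -sqrt(2)*sqrt(v)/6)
-L(b(0)) = -(-1)*sqrt(2)*sqrt(0**2)/6 = -(-1)*sqrt(2)*sqrt(0)/6 = -(-1)*sqrt(2)*0/6 = -1*0 = 0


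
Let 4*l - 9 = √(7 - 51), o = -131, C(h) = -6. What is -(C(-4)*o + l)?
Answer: -3153/4 - I*√11/2 ≈ -788.25 - 1.6583*I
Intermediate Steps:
l = 9/4 + I*√11/2 (l = 9/4 + √(7 - 51)/4 = 9/4 + √(-44)/4 = 9/4 + (2*I*√11)/4 = 9/4 + I*√11/2 ≈ 2.25 + 1.6583*I)
-(C(-4)*o + l) = -(-6*(-131) + (9/4 + I*√11/2)) = -(786 + (9/4 + I*√11/2)) = -(3153/4 + I*√11/2) = -3153/4 - I*√11/2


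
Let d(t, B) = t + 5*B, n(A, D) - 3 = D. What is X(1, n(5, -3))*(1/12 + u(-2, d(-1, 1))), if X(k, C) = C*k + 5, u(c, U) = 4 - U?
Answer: 5/12 ≈ 0.41667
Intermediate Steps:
n(A, D) = 3 + D
X(k, C) = 5 + C*k
X(1, n(5, -3))*(1/12 + u(-2, d(-1, 1))) = (5 + (3 - 3)*1)*(1/12 + (4 - (-1 + 5*1))) = (5 + 0*1)*(1/12 + (4 - (-1 + 5))) = (5 + 0)*(1/12 + (4 - 1*4)) = 5*(1/12 + (4 - 4)) = 5*(1/12 + 0) = 5*(1/12) = 5/12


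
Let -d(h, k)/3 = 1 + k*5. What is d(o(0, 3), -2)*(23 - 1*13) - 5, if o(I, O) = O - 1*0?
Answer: 265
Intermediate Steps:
o(I, O) = O (o(I, O) = O + 0 = O)
d(h, k) = -3 - 15*k (d(h, k) = -3*(1 + k*5) = -3*(1 + 5*k) = -3 - 15*k)
d(o(0, 3), -2)*(23 - 1*13) - 5 = (-3 - 15*(-2))*(23 - 1*13) - 5 = (-3 + 30)*(23 - 13) - 5 = 27*10 - 5 = 270 - 5 = 265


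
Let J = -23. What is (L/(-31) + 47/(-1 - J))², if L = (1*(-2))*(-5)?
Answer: 1530169/465124 ≈ 3.2898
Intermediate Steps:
L = 10 (L = -2*(-5) = 10)
(L/(-31) + 47/(-1 - J))² = (10/(-31) + 47/(-1 - 1*(-23)))² = (10*(-1/31) + 47/(-1 + 23))² = (-10/31 + 47/22)² = (1237/682)² = 1530169/465124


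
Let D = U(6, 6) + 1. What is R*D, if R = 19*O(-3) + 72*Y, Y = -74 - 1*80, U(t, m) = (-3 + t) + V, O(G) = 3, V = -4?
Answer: 0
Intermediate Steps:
U(t, m) = -7 + t (U(t, m) = (-3 + t) - 4 = -7 + t)
Y = -154 (Y = -74 - 80 = -154)
R = -11031 (R = 19*3 + 72*(-154) = 57 - 11088 = -11031)
D = 0 (D = (-7 + 6) + 1 = -1 + 1 = 0)
R*D = -11031*0 = 0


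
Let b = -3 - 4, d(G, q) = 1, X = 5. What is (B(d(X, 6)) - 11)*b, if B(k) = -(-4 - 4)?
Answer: 21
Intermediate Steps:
b = -7
B(k) = 8 (B(k) = -1*(-8) = 8)
(B(d(X, 6)) - 11)*b = (8 - 11)*(-7) = -3*(-7) = 21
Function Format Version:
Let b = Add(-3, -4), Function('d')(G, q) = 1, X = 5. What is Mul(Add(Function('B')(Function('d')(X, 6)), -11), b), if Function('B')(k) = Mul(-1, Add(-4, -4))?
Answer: 21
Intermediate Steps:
b = -7
Function('B')(k) = 8 (Function('B')(k) = Mul(-1, -8) = 8)
Mul(Add(Function('B')(Function('d')(X, 6)), -11), b) = Mul(Add(8, -11), -7) = Mul(-3, -7) = 21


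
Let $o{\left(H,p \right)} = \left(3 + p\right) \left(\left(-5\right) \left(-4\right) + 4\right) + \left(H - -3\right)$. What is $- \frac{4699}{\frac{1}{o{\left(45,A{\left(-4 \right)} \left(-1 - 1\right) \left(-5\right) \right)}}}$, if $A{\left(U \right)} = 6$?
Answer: $-7330440$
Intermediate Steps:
$o{\left(H,p \right)} = 75 + H + 24 p$ ($o{\left(H,p \right)} = \left(3 + p\right) \left(20 + 4\right) + \left(H + 3\right) = \left(3 + p\right) 24 + \left(3 + H\right) = \left(72 + 24 p\right) + \left(3 + H\right) = 75 + H + 24 p$)
$- \frac{4699}{\frac{1}{o{\left(45,A{\left(-4 \right)} \left(-1 - 1\right) \left(-5\right) \right)}}} = - \frac{4699}{\frac{1}{75 + 45 + 24 \cdot 6 \left(-1 - 1\right) \left(-5\right)}} = - \frac{4699}{\frac{1}{75 + 45 + 24 \cdot 6 \left(\left(-2\right) \left(-5\right)\right)}} = - \frac{4699}{\frac{1}{75 + 45 + 24 \cdot 6 \cdot 10}} = - \frac{4699}{\frac{1}{75 + 45 + 24 \cdot 60}} = - \frac{4699}{\frac{1}{75 + 45 + 1440}} = - \frac{4699}{\frac{1}{1560}} = - 4699 \frac{1}{\frac{1}{1560}} = \left(-4699\right) 1560 = -7330440$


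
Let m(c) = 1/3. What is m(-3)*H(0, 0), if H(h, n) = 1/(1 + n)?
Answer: ⅓ ≈ 0.33333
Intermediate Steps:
m(c) = ⅓
m(-3)*H(0, 0) = 1/(3*(1 + 0)) = (⅓)/1 = (⅓)*1 = ⅓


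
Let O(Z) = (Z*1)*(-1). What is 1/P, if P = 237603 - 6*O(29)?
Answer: 1/237777 ≈ 4.2056e-6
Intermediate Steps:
O(Z) = -Z (O(Z) = Z*(-1) = -Z)
P = 237777 (P = 237603 - 6*(-1*29) = 237603 - 6*(-29) = 237603 - 1*(-174) = 237603 + 174 = 237777)
1/P = 1/237777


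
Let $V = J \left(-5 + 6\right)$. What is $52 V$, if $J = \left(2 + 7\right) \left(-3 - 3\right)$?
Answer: $-2808$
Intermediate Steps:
$J = -54$ ($J = 9 \left(-6\right) = -54$)
$V = -54$ ($V = - 54 \left(-5 + 6\right) = \left(-54\right) 1 = -54$)
$52 V = 52 \left(-54\right) = -2808$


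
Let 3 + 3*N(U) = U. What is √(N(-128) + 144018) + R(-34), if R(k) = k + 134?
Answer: 100 + √1295769/3 ≈ 479.44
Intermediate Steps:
R(k) = 134 + k
N(U) = -1 + U/3
√(N(-128) + 144018) + R(-34) = √((-1 + (⅓)*(-128)) + 144018) + (134 - 34) = √((-1 - 128/3) + 144018) + 100 = √(-131/3 + 144018) + 100 = √(431923/3) + 100 = √1295769/3 + 100 = 100 + √1295769/3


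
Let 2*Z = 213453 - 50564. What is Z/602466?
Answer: 162889/1204932 ≈ 0.13519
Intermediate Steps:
Z = 162889/2 (Z = (213453 - 50564)/2 = (1/2)*162889 = 162889/2 ≈ 81445.)
Z/602466 = (162889/2)/602466 = (162889/2)*(1/602466) = 162889/1204932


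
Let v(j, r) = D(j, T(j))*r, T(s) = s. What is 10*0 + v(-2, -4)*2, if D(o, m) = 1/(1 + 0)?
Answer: -8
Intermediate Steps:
D(o, m) = 1 (D(o, m) = 1/1 = 1)
v(j, r) = r (v(j, r) = 1*r = r)
10*0 + v(-2, -4)*2 = 10*0 - 4*2 = 0 - 8 = -8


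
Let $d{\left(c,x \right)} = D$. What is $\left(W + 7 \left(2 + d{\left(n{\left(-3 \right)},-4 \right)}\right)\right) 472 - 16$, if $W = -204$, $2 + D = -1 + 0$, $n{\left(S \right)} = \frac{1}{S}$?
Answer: $-99608$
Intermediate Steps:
$D = -3$ ($D = -2 + \left(-1 + 0\right) = -2 - 1 = -3$)
$d{\left(c,x \right)} = -3$
$\left(W + 7 \left(2 + d{\left(n{\left(-3 \right)},-4 \right)}\right)\right) 472 - 16 = \left(-204 + 7 \left(2 - 3\right)\right) 472 - 16 = \left(-204 + 7 \left(-1\right)\right) 472 - 16 = \left(-204 - 7\right) 472 - 16 = \left(-211\right) 472 - 16 = -99592 - 16 = -99608$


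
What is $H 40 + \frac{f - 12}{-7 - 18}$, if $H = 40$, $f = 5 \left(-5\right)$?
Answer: $\frac{40037}{25} \approx 1601.5$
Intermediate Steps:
$f = -25$
$H 40 + \frac{f - 12}{-7 - 18} = 40 \cdot 40 + \frac{-25 - 12}{-7 - 18} = 1600 - \frac{37}{-25} = 1600 - - \frac{37}{25} = 1600 + \frac{37}{25} = \frac{40037}{25}$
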